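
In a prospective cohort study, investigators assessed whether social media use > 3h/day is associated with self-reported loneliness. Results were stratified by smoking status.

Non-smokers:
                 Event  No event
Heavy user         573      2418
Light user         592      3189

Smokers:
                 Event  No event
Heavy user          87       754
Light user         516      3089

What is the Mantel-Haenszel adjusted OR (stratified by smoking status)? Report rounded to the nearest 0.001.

OR_MH = Σ(aᵢdᵢ/nᵢ) / Σ(bᵢcᵢ/nᵢ), where nᵢ is the stratum total.
Stratum 1 (Non-smokers): n = 6772; a·d/n = 573·3189/6772 = 269.8312; b·c/n = 2418·592/6772 = 211.3786
Stratum 2 (Smokers): n = 4446; a·d/n = 87·3089/4446 = 60.4460; b·c/n = 754·516/4446 = 87.5088
OR_MH = (269.8312 + 60.4460) / (211.3786 + 87.5088) = 330.2772 / 298.8874 = 1.10502

1.105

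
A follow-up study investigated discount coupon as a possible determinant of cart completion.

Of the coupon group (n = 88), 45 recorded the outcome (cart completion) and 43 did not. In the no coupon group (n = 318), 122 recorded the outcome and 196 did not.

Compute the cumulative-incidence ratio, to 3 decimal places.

From the description: a = 45, b = 43, c = 122, d = 196.
Risk in exposed = 45/88 = 0.51136; risk in unexposed = 122/318 = 0.38365.
RR = 0.51136 / 0.38365 = 1.33290
The risk among the exposed is 1.33 times that among the unexposed.

1.333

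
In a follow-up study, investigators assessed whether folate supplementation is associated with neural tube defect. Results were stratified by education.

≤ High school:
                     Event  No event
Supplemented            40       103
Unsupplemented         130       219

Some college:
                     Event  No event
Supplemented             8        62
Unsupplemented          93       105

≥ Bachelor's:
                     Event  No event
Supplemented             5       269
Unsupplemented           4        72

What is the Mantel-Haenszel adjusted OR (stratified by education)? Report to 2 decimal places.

OR_MH = Σ(aᵢdᵢ/nᵢ) / Σ(bᵢcᵢ/nᵢ), where nᵢ is the stratum total.
Stratum 1 (≤ High school): n = 492; a·d/n = 40·219/492 = 17.8049; b·c/n = 103·130/492 = 27.2154
Stratum 2 (Some college): n = 268; a·d/n = 8·105/268 = 3.1343; b·c/n = 62·93/268 = 21.5149
Stratum 3 (≥ Bachelor's): n = 350; a·d/n = 5·72/350 = 1.0286; b·c/n = 269·4/350 = 3.0743
OR_MH = (17.8049 + 3.1343 + 1.0286) / (27.2154 + 21.5149 + 3.0743) = 21.9678 / 51.8047 = 0.42405

0.42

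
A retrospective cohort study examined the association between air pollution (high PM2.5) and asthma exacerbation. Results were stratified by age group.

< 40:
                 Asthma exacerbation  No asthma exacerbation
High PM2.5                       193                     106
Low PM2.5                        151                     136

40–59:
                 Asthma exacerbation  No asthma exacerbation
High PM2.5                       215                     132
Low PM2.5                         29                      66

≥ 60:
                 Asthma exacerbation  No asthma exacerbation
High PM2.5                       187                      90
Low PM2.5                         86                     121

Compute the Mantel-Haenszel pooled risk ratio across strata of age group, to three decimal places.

RR_MH = Σ(aᵢ·n₀ᵢ/nᵢ) / Σ(cᵢ·n₁ᵢ/nᵢ), with n₁ᵢ = aᵢ+bᵢ (exposed), n₀ᵢ = cᵢ+dᵢ (unexposed), nᵢ = n₁ᵢ+n₀ᵢ.
Stratum 1 (< 40): n₁ = 299, n₀ = 287, n = 586; a·n₀/n = 193·287/586 = 94.5239; c·n₁/n = 151·299/586 = 77.0461
Stratum 2 (40–59): n₁ = 347, n₀ = 95, n = 442; a·n₀/n = 215·95/442 = 46.2104; c·n₁/n = 29·347/442 = 22.7670
Stratum 3 (≥ 60): n₁ = 277, n₀ = 207, n = 484; a·n₀/n = 187·207/484 = 79.9773; c·n₁/n = 86·277/484 = 49.2190
RR_MH = (94.5239 + 46.2104 + 79.9773) / (77.0461 + 22.7670 + 49.2190) = 220.7116 / 149.0321 = 1.48097

1.481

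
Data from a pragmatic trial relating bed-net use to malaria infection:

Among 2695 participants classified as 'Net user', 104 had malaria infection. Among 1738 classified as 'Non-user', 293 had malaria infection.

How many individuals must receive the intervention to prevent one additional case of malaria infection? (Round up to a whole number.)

8

Risk in treated group = 104/2695 = 0.03859; risk in control = 293/1738 = 0.16858.
Absolute risk reduction = 0.16858 − 0.03859 = 0.12999
NNT = 1 / ARR = 1 / 0.12999 = 7.693 → round up → 8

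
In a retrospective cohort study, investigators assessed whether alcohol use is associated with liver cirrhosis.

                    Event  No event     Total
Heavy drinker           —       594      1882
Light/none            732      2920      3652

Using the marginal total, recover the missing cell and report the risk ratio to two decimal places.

The missing cell is in the exposed row: 1882 − 594 = 1288.
So a = 1288, b = 594, c = 732, d = 2920.
RR = [a/(a+b)] / [c/(c+d)] = (1288/1882) / (732/3652) = 0.68438/0.20044 = 3.41441

3.41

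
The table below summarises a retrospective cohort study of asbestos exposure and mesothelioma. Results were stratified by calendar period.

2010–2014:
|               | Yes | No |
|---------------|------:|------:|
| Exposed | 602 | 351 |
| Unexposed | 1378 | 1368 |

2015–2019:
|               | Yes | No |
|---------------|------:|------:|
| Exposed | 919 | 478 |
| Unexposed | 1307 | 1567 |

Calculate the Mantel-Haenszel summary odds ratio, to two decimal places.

OR_MH = Σ(aᵢdᵢ/nᵢ) / Σ(bᵢcᵢ/nᵢ), where nᵢ is the stratum total.
Stratum 1 (2010–2014): n = 3699; a·d/n = 602·1368/3699 = 222.6375; b·c/n = 351·1378/3699 = 130.7591
Stratum 2 (2015–2019): n = 4271; a·d/n = 919·1567/4271 = 337.1747; b·c/n = 478·1307/4271 = 146.2763
OR_MH = (222.6375 + 337.1747) / (130.7591 + 146.2763) = 559.8121 / 277.0354 = 2.02072

2.02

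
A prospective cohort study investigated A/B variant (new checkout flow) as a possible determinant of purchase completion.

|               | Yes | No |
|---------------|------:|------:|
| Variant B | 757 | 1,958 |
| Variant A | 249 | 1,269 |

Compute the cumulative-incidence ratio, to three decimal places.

1.700

Cells: a = 757, b = 1958, c = 249, d = 1269.
Risk in exposed = 757/2715 = 0.27882; risk in unexposed = 249/1518 = 0.16403.
RR = 0.27882 / 0.16403 = 1.69980
The risk among the exposed is 1.70 times that among the unexposed.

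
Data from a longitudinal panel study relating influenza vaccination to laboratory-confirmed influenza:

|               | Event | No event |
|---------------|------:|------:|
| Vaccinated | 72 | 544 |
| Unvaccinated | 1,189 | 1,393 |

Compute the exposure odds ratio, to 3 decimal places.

Cells: a = 72, b = 544, c = 1189, d = 1393.
OR = (a·d)/(b·c) = (72 × 1393) / (544 × 1189) = 100296 / 646816 = 0.15506
Exposure is associated with lower odds of laboratory-confirmed influenza (OR = 0.16 < 1).

0.155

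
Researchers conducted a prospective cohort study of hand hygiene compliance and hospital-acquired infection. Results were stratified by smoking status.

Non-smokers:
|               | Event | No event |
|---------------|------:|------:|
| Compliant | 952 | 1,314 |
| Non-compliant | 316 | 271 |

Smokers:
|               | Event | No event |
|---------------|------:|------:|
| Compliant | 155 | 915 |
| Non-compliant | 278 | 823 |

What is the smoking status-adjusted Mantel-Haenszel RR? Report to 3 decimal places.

RR_MH = Σ(aᵢ·n₀ᵢ/nᵢ) / Σ(cᵢ·n₁ᵢ/nᵢ), with n₁ᵢ = aᵢ+bᵢ (exposed), n₀ᵢ = cᵢ+dᵢ (unexposed), nᵢ = n₁ᵢ+n₀ᵢ.
Stratum 1 (Non-smokers): n₁ = 2266, n₀ = 587, n = 2853; a·n₀/n = 952·587/2853 = 195.8724; c·n₁/n = 316·2266/2853 = 250.9835
Stratum 2 (Smokers): n₁ = 1070, n₀ = 1101, n = 2171; a·n₀/n = 155·1101/2171 = 78.6066; c·n₁/n = 278·1070/2171 = 137.0152
RR_MH = (195.8724 + 78.6066) / (250.9835 + 137.0152) = 274.4790 / 387.9987 = 0.70742

0.707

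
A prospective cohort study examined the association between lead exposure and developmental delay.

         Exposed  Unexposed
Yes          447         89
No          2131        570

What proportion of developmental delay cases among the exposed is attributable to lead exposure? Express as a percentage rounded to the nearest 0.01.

Reading the table with exposure as columns: a = 447 (Exposed, case), b = 2131 (Exposed, non-case), c = 89 (Unexposed, case), d = 570.
Risk in exposed = 447/2578 = 0.17339; risk in unexposed = 89/659 = 0.13505.
RR = 0.17339/0.13505 = 1.28387
AR% = (RR − 1)/RR × 100 = (1.28387 − 1)/1.28387 × 100 = 22.1103%

22.11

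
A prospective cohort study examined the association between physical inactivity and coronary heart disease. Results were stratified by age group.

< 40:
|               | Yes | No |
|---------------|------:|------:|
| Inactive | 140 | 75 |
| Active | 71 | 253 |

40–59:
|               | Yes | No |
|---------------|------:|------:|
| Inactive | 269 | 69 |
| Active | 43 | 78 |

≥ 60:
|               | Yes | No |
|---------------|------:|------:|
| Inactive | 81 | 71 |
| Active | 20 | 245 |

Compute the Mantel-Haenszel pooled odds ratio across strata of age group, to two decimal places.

8.05

OR_MH = Σ(aᵢdᵢ/nᵢ) / Σ(bᵢcᵢ/nᵢ), where nᵢ is the stratum total.
Stratum 1 (< 40): n = 539; a·d/n = 140·253/539 = 65.7143; b·c/n = 75·71/539 = 9.8794
Stratum 2 (40–59): n = 459; a·d/n = 269·78/459 = 45.7124; b·c/n = 69·43/459 = 6.4641
Stratum 3 (≥ 60): n = 417; a·d/n = 81·245/417 = 47.5899; b·c/n = 71·20/417 = 3.4053
OR_MH = (65.7143 + 45.7124 + 47.5899) / (9.8794 + 6.4641 + 3.4053) = 159.0166 / 19.7487 = 8.05199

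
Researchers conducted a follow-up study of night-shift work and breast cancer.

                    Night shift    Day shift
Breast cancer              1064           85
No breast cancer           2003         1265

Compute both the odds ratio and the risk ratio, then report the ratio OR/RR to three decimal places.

1.435

Reading the table with exposure as columns: a = 1064 (Night shift, case), b = 2003 (Night shift, non-case), c = 85 (Day shift, case), d = 1265.
OR = (1064·1265)/(2003·85) = 1345960/170255 = 7.90555
Risk in exposed = 1064/3067 = 0.34692; risk in unexposed = 85/1350 = 0.06296; RR = 5.50989
OR/RR = 7.90555 / 5.50989 = 1.43479
The outcome is not rare, so the OR lies further from 1 than the RR.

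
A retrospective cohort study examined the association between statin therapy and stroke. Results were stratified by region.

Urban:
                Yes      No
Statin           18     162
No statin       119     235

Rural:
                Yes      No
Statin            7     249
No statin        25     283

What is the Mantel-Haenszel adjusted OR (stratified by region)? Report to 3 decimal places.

OR_MH = Σ(aᵢdᵢ/nᵢ) / Σ(bᵢcᵢ/nᵢ), where nᵢ is the stratum total.
Stratum 1 (Urban): n = 534; a·d/n = 18·235/534 = 7.9213; b·c/n = 162·119/534 = 36.1011
Stratum 2 (Rural): n = 564; a·d/n = 7·283/564 = 3.5124; b·c/n = 249·25/564 = 11.0372
OR_MH = (7.9213 + 3.5124) / (36.1011 + 11.0372) = 11.4338 / 47.1384 = 0.24256

0.243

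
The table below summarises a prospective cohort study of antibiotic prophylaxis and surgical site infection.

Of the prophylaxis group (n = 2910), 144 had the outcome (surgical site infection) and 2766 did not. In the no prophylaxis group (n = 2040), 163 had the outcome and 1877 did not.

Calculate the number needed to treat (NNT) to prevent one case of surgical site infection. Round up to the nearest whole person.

33

Risk in treated group = 144/2910 = 0.04948; risk in control = 163/2040 = 0.07990.
Absolute risk reduction = 0.07990 − 0.04948 = 0.03042
NNT = 1 / ARR = 1 / 0.03042 = 32.876 → round up → 33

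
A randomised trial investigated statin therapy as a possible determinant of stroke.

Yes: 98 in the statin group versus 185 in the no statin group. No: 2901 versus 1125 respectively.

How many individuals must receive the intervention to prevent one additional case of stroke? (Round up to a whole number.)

10

Risk in treated group = 98/2999 = 0.03268; risk in control = 185/1310 = 0.14122.
Absolute risk reduction = 0.14122 − 0.03268 = 0.10854
NNT = 1 / ARR = 1 / 0.10854 = 9.213 → round up → 10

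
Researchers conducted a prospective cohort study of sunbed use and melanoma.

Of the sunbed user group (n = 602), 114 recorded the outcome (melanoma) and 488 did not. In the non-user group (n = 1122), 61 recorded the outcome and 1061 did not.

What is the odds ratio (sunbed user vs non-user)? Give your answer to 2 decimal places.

4.06

From the description: a = 114, b = 488, c = 61, d = 1061.
OR = (a·d)/(b·c) = (114 × 1061) / (488 × 61) = 120954 / 29768 = 4.06322
The odds of melanoma are about 4.06 times as high in the sunbed user group.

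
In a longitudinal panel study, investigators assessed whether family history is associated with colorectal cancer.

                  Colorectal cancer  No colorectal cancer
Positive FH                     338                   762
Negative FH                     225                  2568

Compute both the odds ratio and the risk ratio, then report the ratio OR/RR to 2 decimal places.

Cells: a = 338, b = 762, c = 225, d = 2568.
OR = (338·2568)/(762·225) = 867984/171450 = 5.06261
Risk in exposed = 338/1100 = 0.30727; risk in unexposed = 225/2793 = 0.08056; RR = 3.81428
OR/RR = 5.06261 / 3.81428 = 1.32728
The outcome is not rare, so the OR lies further from 1 than the RR.

1.33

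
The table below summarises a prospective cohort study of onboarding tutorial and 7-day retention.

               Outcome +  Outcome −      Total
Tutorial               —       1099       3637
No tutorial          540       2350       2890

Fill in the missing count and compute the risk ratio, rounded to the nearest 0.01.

3.73

The missing cell is in the exposed row: 3637 − 1099 = 2538.
So a = 2538, b = 1099, c = 540, d = 2350.
RR = [a/(a+b)] / [c/(c+d)] = (2538/3637) / (540/2890) = 0.69783/0.18685 = 3.73467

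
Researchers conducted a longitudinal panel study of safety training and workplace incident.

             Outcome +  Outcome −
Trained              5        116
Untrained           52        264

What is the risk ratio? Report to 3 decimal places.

Cells: a = 5, b = 116, c = 52, d = 264.
Risk in exposed = 5/121 = 0.04132; risk in unexposed = 52/316 = 0.16456.
RR = 0.04132 / 0.16456 = 0.25111
The risk is 75% lower among the exposed than among the unexposed.

0.251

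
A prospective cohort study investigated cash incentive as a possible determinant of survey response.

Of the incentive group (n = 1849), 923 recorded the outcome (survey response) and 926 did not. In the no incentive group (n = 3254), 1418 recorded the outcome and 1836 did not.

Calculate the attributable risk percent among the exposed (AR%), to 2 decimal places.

12.70

From the description: a = 923, b = 926, c = 1418, d = 1836.
Risk in exposed = 923/1849 = 0.49919; risk in unexposed = 1418/3254 = 0.43577.
RR = 0.49919/0.43577 = 1.14553
AR% = (RR − 1)/RR × 100 = (1.14553 − 1)/1.14553 × 100 = 12.7041%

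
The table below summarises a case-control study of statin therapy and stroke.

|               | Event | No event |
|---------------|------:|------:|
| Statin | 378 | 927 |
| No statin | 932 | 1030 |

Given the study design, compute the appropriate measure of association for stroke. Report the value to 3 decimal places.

0.451

Cells: a = 378, b = 927, c = 932, d = 1030.
This is a case-control study: participants were sampled on outcome status, so risks in the source population cannot be estimated directly — relative risk is not valid here. The odds ratio is the appropriate measure.
OR = (a·d)/(b·c) = (378 × 1030) / (927 × 932) = 389340 / 863964 = 0.45064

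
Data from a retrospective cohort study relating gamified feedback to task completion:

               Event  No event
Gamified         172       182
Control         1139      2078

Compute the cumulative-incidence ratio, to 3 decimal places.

1.372

Cells: a = 172, b = 182, c = 1139, d = 2078.
Risk in exposed = 172/354 = 0.48588; risk in unexposed = 1139/3217 = 0.35406.
RR = 0.48588 / 0.35406 = 1.37231
The risk among the exposed is 1.37 times that among the unexposed.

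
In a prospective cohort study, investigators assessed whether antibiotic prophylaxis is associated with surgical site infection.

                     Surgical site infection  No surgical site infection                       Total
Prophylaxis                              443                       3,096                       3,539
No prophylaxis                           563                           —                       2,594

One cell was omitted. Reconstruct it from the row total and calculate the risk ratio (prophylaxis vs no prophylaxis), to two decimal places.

0.58

The missing cell is in the unexposed row: 2594 − 563 = 2031.
So a = 443, b = 3096, c = 563, d = 2031.
RR = [a/(a+b)] / [c/(c+d)] = (443/3539) / (563/2594) = 0.12518/0.21704 = 0.57675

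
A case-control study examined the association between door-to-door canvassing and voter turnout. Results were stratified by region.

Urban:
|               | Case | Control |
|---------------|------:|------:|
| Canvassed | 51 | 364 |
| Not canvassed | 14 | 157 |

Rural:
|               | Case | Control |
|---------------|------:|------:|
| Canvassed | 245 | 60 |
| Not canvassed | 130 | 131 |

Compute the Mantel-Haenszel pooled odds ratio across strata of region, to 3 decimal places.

OR_MH = Σ(aᵢdᵢ/nᵢ) / Σ(bᵢcᵢ/nᵢ), where nᵢ is the stratum total.
Stratum 1 (Urban): n = 586; a·d/n = 51·157/586 = 13.6638; b·c/n = 364·14/586 = 8.6962
Stratum 2 (Rural): n = 566; a·d/n = 245·131/566 = 56.7049; b·c/n = 60·130/566 = 13.7809
OR_MH = (13.6638 + 56.7049) / (8.6962 + 13.7809) = 70.3688 / 22.4772 = 3.13068

3.131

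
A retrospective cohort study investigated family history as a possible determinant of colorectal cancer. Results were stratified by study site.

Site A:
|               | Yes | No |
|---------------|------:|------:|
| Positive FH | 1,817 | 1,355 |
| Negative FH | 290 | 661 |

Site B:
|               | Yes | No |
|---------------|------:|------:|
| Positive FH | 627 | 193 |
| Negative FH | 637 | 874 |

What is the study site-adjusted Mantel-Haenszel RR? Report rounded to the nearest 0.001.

RR_MH = Σ(aᵢ·n₀ᵢ/nᵢ) / Σ(cᵢ·n₁ᵢ/nᵢ), with n₁ᵢ = aᵢ+bᵢ (exposed), n₀ᵢ = cᵢ+dᵢ (unexposed), nᵢ = n₁ᵢ+n₀ᵢ.
Stratum 1 (Site A): n₁ = 3172, n₀ = 951, n = 4123; a·n₀/n = 1817·951/4123 = 419.1043; c·n₁/n = 290·3172/4123 = 223.1094
Stratum 2 (Site B): n₁ = 820, n₀ = 1511, n = 2331; a·n₀/n = 627·1511/2331 = 406.4337; c·n₁/n = 637·820/2331 = 224.0841
RR_MH = (419.1043 + 406.4337) / (223.1094 + 224.0841) = 825.5380 / 447.1935 = 1.84604

1.846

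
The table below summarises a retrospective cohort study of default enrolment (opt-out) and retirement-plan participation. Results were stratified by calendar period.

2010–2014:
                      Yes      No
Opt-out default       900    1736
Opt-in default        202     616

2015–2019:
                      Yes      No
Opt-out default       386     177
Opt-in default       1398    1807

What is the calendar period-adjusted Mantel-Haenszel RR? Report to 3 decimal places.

RR_MH = Σ(aᵢ·n₀ᵢ/nᵢ) / Σ(cᵢ·n₁ᵢ/nᵢ), with n₁ᵢ = aᵢ+bᵢ (exposed), n₀ᵢ = cᵢ+dᵢ (unexposed), nᵢ = n₁ᵢ+n₀ᵢ.
Stratum 1 (2010–2014): n₁ = 2636, n₀ = 818, n = 3454; a·n₀/n = 900·818/3454 = 213.1442; c·n₁/n = 202·2636/3454 = 154.1610
Stratum 2 (2015–2019): n₁ = 563, n₀ = 3205, n = 3768; a·n₀/n = 386·3205/3768 = 328.3254; c·n₁/n = 1398·563/3768 = 208.8838
RR_MH = (213.1442 + 328.3254) / (154.1610 + 208.8838) = 541.4696 / 363.0447 = 1.49147

1.491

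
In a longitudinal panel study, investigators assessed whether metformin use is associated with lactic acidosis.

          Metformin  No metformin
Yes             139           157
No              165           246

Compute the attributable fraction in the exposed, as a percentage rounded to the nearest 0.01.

14.80

Reading the table with exposure as columns: a = 139 (Metformin, case), b = 165 (Metformin, non-case), c = 157 (No metformin, case), d = 246.
Risk in exposed = 139/304 = 0.45724; risk in unexposed = 157/403 = 0.38958.
RR = 0.45724/0.38958 = 1.17367
AR% = (RR − 1)/RR × 100 = (1.17367 − 1)/1.17367 × 100 = 14.7973%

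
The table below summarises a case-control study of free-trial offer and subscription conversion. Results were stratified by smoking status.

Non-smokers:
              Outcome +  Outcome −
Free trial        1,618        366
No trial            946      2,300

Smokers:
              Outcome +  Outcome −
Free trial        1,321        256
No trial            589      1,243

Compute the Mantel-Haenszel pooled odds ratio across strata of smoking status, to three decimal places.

10.805

OR_MH = Σ(aᵢdᵢ/nᵢ) / Σ(bᵢcᵢ/nᵢ), where nᵢ is the stratum total.
Stratum 1 (Non-smokers): n = 5230; a·d/n = 1618·2300/5230 = 711.5488; b·c/n = 366·946/5230 = 66.2019
Stratum 2 (Smokers): n = 3409; a·d/n = 1321·1243/3409 = 481.6671; b·c/n = 256·589/3409 = 44.2312
OR_MH = (711.5488 + 481.6671) / (66.2019 + 44.2312) = 1193.2158 / 110.4331 = 10.80488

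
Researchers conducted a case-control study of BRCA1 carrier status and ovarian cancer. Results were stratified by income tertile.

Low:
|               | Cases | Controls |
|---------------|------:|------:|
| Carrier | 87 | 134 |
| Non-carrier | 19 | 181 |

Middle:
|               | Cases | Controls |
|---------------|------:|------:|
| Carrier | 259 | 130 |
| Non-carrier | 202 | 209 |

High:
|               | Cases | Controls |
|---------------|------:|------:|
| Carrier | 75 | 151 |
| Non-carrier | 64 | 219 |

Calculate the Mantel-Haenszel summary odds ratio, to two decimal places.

OR_MH = Σ(aᵢdᵢ/nᵢ) / Σ(bᵢcᵢ/nᵢ), where nᵢ is the stratum total.
Stratum 1 (Low): n = 421; a·d/n = 87·181/421 = 37.4038; b·c/n = 134·19/421 = 6.0475
Stratum 2 (Middle): n = 800; a·d/n = 259·209/800 = 67.6637; b·c/n = 130·202/800 = 32.8250
Stratum 3 (High): n = 509; a·d/n = 75·219/509 = 32.2692; b·c/n = 151·64/509 = 18.9862
OR_MH = (37.4038 + 67.6637 + 32.2692) / (6.0475 + 32.8250 + 18.9862) = 137.3367 / 57.8588 = 2.37365

2.37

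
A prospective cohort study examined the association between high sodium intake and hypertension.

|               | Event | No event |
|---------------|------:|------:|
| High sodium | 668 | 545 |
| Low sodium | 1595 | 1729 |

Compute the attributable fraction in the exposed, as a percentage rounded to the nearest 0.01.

Cells: a = 668, b = 545, c = 1595, d = 1729.
Risk in exposed = 668/1213 = 0.55070; risk in unexposed = 1595/3324 = 0.47984.
RR = 0.55070/0.47984 = 1.14767
AR% = (RR − 1)/RR × 100 = (1.14767 − 1)/1.14767 × 100 = 12.8667%

12.87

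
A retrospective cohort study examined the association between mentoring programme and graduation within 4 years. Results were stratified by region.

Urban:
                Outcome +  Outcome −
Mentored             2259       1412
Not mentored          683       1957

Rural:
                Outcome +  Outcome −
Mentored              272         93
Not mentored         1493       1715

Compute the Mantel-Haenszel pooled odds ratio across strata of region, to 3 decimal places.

OR_MH = Σ(aᵢdᵢ/nᵢ) / Σ(bᵢcᵢ/nᵢ), where nᵢ is the stratum total.
Stratum 1 (Urban): n = 6311; a·d/n = 2259·1957/6311 = 700.5012; b·c/n = 1412·683/6311 = 152.8119
Stratum 2 (Rural): n = 3573; a·d/n = 272·1715/3573 = 130.5570; b·c/n = 93·1493/3573 = 38.8606
OR_MH = (700.5012 + 130.5570) / (152.8119 + 38.8606) = 831.0581 / 191.6725 = 4.33582

4.336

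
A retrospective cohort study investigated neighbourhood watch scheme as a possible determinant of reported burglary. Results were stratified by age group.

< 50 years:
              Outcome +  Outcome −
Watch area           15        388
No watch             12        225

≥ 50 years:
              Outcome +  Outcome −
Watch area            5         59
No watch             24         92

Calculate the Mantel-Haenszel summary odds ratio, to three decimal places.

0.517

OR_MH = Σ(aᵢdᵢ/nᵢ) / Σ(bᵢcᵢ/nᵢ), where nᵢ is the stratum total.
Stratum 1 (< 50 years): n = 640; a·d/n = 15·225/640 = 5.2734; b·c/n = 388·12/640 = 7.2750
Stratum 2 (≥ 50 years): n = 180; a·d/n = 5·92/180 = 2.5556; b·c/n = 59·24/180 = 7.8667
OR_MH = (5.2734 + 2.5556) / (7.2750 + 7.8667) = 7.8290 / 15.1417 = 0.51705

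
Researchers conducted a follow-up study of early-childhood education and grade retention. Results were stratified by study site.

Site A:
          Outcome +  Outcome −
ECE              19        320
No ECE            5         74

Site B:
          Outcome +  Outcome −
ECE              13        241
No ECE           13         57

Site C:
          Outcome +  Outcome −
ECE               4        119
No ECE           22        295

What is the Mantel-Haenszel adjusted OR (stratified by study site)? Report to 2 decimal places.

0.43

OR_MH = Σ(aᵢdᵢ/nᵢ) / Σ(bᵢcᵢ/nᵢ), where nᵢ is the stratum total.
Stratum 1 (Site A): n = 418; a·d/n = 19·74/418 = 3.3636; b·c/n = 320·5/418 = 3.8278
Stratum 2 (Site B): n = 324; a·d/n = 13·57/324 = 2.2870; b·c/n = 241·13/324 = 9.6698
Stratum 3 (Site C): n = 440; a·d/n = 4·295/440 = 2.6818; b·c/n = 119·22/440 = 5.9500
OR_MH = (3.3636 + 2.2870 + 2.6818) / (3.8278 + 9.6698 + 5.9500) = 8.3325 / 19.4475 = 0.42846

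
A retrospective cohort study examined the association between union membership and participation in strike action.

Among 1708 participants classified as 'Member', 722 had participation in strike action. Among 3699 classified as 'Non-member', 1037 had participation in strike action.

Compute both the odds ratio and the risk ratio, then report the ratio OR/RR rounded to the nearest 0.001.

1.247

From the description: a = 722, b = 986, c = 1037, d = 2662.
OR = (722·2662)/(986·1037) = 1921964/1022482 = 1.87970
Risk in exposed = 722/1708 = 0.42272; risk in unexposed = 1037/3699 = 0.28035; RR = 1.50784
OR/RR = 1.87970 / 1.50784 = 1.24662
The outcome is not rare, so the OR lies further from 1 than the RR.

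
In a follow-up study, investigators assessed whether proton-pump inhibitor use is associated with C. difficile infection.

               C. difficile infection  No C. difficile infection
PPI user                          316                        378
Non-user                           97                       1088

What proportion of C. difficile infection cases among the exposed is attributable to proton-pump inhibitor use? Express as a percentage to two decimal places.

Cells: a = 316, b = 378, c = 97, d = 1088.
Risk in exposed = 316/694 = 0.45533; risk in unexposed = 97/1185 = 0.08186.
RR = 0.45533/0.08186 = 5.56255
AR% = (RR − 1)/RR × 100 = (5.56255 − 1)/5.56255 × 100 = 82.0226%

82.02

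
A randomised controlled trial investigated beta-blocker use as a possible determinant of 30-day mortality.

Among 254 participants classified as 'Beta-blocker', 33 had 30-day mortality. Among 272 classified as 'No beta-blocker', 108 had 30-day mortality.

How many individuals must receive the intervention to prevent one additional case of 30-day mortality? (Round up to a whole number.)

4

Risk in treated group = 33/254 = 0.12992; risk in control = 108/272 = 0.39706.
Absolute risk reduction = 0.39706 − 0.12992 = 0.26714
NNT = 1 / ARR = 1 / 0.26714 = 3.743 → round up → 4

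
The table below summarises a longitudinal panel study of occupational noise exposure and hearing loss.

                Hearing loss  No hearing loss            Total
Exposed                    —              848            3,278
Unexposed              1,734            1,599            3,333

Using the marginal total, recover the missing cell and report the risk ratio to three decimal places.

1.425

The missing cell is in the exposed row: 3278 − 848 = 2430.
So a = 2430, b = 848, c = 1734, d = 1599.
RR = [a/(a+b)] / [c/(c+d)] = (2430/3278) / (1734/3333) = 0.74131/0.52025 = 1.42490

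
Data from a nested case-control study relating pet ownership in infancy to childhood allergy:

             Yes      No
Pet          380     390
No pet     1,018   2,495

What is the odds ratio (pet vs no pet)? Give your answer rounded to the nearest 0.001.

2.388

Cells: a = 380, b = 390, c = 1018, d = 2495.
OR = (a·d)/(b·c) = (380 × 2495) / (390 × 1018) = 948100 / 397020 = 2.38804
The odds of childhood allergy are about 2.39 times as high in the pet group.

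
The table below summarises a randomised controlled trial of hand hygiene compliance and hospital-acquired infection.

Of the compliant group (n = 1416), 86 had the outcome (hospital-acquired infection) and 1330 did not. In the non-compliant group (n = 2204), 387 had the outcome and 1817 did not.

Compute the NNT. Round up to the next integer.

Risk in treated group = 86/1416 = 0.06073; risk in control = 387/2204 = 0.17559.
Absolute risk reduction = 0.17559 − 0.06073 = 0.11486
NNT = 1 / ARR = 1 / 0.11486 = 8.707 → round up → 9

9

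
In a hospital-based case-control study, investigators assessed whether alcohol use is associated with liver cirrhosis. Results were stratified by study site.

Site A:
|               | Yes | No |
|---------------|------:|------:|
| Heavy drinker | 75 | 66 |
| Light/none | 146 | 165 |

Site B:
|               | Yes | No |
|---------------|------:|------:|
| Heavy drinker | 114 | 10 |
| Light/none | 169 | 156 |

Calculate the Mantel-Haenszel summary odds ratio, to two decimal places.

OR_MH = Σ(aᵢdᵢ/nᵢ) / Σ(bᵢcᵢ/nᵢ), where nᵢ is the stratum total.
Stratum 1 (Site A): n = 452; a·d/n = 75·165/452 = 27.3783; b·c/n = 66·146/452 = 21.3186
Stratum 2 (Site B): n = 449; a·d/n = 114·156/449 = 39.6080; b·c/n = 10·169/449 = 3.7639
OR_MH = (27.3783 + 39.6080) / (21.3186 + 3.7639) = 66.9863 / 25.0825 = 2.67064

2.67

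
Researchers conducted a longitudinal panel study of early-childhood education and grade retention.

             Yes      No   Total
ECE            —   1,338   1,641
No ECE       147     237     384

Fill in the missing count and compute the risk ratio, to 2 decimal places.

The missing cell is in the exposed row: 1641 − 1338 = 303.
So a = 303, b = 1338, c = 147, d = 237.
RR = [a/(a+b)] / [c/(c+d)] = (303/1641) / (147/384) = 0.18464/0.38281 = 0.48233

0.48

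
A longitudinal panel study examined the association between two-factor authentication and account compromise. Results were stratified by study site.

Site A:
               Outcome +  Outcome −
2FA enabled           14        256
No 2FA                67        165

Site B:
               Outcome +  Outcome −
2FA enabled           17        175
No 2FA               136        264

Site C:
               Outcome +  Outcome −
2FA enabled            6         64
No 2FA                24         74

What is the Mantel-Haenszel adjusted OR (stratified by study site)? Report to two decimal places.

0.18

OR_MH = Σ(aᵢdᵢ/nᵢ) / Σ(bᵢcᵢ/nᵢ), where nᵢ is the stratum total.
Stratum 1 (Site A): n = 502; a·d/n = 14·165/502 = 4.6016; b·c/n = 256·67/502 = 34.1673
Stratum 2 (Site B): n = 592; a·d/n = 17·264/592 = 7.5811; b·c/n = 175·136/592 = 40.2027
Stratum 3 (Site C): n = 168; a·d/n = 6·74/168 = 2.6429; b·c/n = 64·24/168 = 9.1429
OR_MH = (4.6016 + 7.5811 + 2.6429) / (34.1673 + 40.2027 + 9.1429) = 14.8255 / 83.5129 = 0.17752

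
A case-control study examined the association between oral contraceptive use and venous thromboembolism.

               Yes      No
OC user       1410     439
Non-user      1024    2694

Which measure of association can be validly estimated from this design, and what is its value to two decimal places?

8.45

Cells: a = 1410, b = 439, c = 1024, d = 2694.
This is a case-control study: participants were sampled on outcome status, so risks in the source population cannot be estimated directly — relative risk is not valid here. The odds ratio is the appropriate measure.
OR = (a·d)/(b·c) = (1410 × 2694) / (439 × 1024) = 3798540 / 449536 = 8.44991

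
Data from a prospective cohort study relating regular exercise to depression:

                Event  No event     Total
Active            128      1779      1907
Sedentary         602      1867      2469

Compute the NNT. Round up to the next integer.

Risk in treated group = 128/1907 = 0.06712; risk in control = 602/2469 = 0.24382.
Absolute risk reduction = 0.24382 − 0.06712 = 0.17670
NNT = 1 / ARR = 1 / 0.17670 = 5.659 → round up → 6

6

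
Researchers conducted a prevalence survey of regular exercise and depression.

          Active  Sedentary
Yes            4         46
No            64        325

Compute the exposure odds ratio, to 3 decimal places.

Reading the table with exposure as columns: a = 4 (Active, case), b = 64 (Active, non-case), c = 46 (Sedentary, case), d = 325.
OR = (a·d)/(b·c) = (4 × 325) / (64 × 46) = 1300 / 2944 = 0.44158
Exposure is associated with lower odds of depression (OR = 0.44 < 1).

0.442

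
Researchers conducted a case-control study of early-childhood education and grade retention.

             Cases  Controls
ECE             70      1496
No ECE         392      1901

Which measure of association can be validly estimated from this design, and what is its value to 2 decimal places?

0.23

Cells: a = 70, b = 1496, c = 392, d = 1901.
This is a case-control study: participants were sampled on outcome status, so risks in the source population cannot be estimated directly — relative risk is not valid here. The odds ratio is the appropriate measure.
OR = (a·d)/(b·c) = (70 × 1901) / (1496 × 392) = 133070 / 586432 = 0.22691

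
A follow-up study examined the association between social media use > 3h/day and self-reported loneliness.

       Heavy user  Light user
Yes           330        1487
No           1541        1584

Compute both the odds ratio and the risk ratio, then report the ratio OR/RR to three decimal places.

Reading the table with exposure as columns: a = 330 (Heavy user, case), b = 1541 (Heavy user, non-case), c = 1487 (Light user, case), d = 1584.
OR = (330·1584)/(1541·1487) = 522720/2291467 = 0.22812
Risk in exposed = 330/1871 = 0.17638; risk in unexposed = 1487/3071 = 0.48421; RR = 0.36426
OR/RR = 0.22812 / 0.36426 = 0.62625
The outcome is not rare, so the OR lies further from 1 than the RR.

0.626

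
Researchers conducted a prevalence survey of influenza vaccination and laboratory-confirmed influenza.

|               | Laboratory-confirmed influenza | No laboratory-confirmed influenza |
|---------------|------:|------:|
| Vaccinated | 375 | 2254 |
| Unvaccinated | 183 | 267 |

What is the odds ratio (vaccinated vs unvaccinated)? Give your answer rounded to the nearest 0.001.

0.243

Cells: a = 375, b = 2254, c = 183, d = 267.
OR = (a·d)/(b·c) = (375 × 267) / (2254 × 183) = 100125 / 412482 = 0.24274
Exposure is associated with lower odds of laboratory-confirmed influenza (OR = 0.24 < 1).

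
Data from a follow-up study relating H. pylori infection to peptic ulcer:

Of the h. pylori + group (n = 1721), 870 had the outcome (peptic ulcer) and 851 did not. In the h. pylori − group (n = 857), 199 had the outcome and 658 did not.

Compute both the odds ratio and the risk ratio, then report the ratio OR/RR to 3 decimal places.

1.553

From the description: a = 870, b = 851, c = 199, d = 658.
OR = (870·658)/(851·199) = 572460/169349 = 3.38036
Risk in exposed = 870/1721 = 0.50552; risk in unexposed = 199/857 = 0.23221; RR = 2.17704
OR/RR = 3.38036 / 2.17704 = 1.55273
The outcome is not rare, so the OR lies further from 1 than the RR.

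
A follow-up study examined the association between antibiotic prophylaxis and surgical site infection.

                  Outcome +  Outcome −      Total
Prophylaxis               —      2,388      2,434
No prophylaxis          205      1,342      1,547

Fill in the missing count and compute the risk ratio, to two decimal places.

0.14

The missing cell is in the exposed row: 2434 − 2388 = 46.
So a = 46, b = 2388, c = 205, d = 1342.
RR = [a/(a+b)] / [c/(c+d)] = (46/2434) / (205/1547) = 0.01890/0.13251 = 0.14262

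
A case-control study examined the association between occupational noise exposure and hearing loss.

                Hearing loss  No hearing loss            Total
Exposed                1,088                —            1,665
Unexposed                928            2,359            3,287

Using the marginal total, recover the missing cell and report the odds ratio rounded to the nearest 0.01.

4.79

The missing cell is in the exposed row: 1665 − 1088 = 577.
So a = 1088, b = 577, c = 928, d = 2359.
OR = (a·d)/(b·c) = (1088 × 2359) / (577 × 928) = 2566592 / 535456 = 4.79328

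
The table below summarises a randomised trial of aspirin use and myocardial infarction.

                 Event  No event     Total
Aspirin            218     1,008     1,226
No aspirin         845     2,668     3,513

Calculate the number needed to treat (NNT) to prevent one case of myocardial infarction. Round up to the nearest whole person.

16

Risk in treated group = 218/1226 = 0.17781; risk in control = 845/3513 = 0.24054.
Absolute risk reduction = 0.24054 − 0.17781 = 0.06272
NNT = 1 / ARR = 1 / 0.06272 = 15.944 → round up → 16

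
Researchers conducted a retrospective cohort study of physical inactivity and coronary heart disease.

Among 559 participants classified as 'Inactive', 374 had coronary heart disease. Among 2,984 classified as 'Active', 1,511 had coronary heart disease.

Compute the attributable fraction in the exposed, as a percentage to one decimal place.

From the description: a = 374, b = 185, c = 1511, d = 1473.
Risk in exposed = 374/559 = 0.66905; risk in unexposed = 1511/2984 = 0.50637.
RR = 0.66905/0.50637 = 1.32128
AR% = (RR − 1)/RR × 100 = (1.32128 − 1)/1.32128 × 100 = 24.3157%

24.3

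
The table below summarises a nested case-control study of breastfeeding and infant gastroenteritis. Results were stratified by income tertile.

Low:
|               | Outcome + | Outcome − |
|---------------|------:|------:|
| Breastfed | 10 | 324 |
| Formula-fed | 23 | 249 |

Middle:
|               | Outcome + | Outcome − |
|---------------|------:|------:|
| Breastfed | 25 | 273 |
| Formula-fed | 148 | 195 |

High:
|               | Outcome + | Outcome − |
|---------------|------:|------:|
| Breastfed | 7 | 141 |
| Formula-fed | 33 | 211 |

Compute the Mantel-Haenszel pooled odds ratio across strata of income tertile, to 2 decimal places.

OR_MH = Σ(aᵢdᵢ/nᵢ) / Σ(bᵢcᵢ/nᵢ), where nᵢ is the stratum total.
Stratum 1 (Low): n = 606; a·d/n = 10·249/606 = 4.1089; b·c/n = 324·23/606 = 12.2970
Stratum 2 (Middle): n = 641; a·d/n = 25·195/641 = 7.6053; b·c/n = 273·148/641 = 63.0328
Stratum 3 (High): n = 392; a·d/n = 7·211/392 = 3.7679; b·c/n = 141·33/392 = 11.8699
OR_MH = (4.1089 + 7.6053 + 3.7679) / (12.2970 + 63.0328 + 11.8699) = 15.4821 / 87.1997 = 0.17755

0.18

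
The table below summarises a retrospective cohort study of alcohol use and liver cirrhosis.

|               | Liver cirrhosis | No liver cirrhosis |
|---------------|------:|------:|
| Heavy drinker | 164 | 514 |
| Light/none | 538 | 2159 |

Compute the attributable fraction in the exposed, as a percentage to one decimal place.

Cells: a = 164, b = 514, c = 538, d = 2159.
Risk in exposed = 164/678 = 0.24189; risk in unexposed = 538/2697 = 0.19948.
RR = 0.24189/0.19948 = 1.21259
AR% = (RR − 1)/RR × 100 = (1.21259 − 1)/1.21259 × 100 = 17.5317%

17.5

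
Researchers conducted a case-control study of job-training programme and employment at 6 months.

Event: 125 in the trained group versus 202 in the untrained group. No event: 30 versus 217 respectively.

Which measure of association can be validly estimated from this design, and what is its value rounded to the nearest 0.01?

From the description: a = 125, b = 30, c = 202, d = 217.
This is a case-control study: participants were sampled on outcome status, so risks in the source population cannot be estimated directly — relative risk is not valid here. The odds ratio is the appropriate measure.
OR = (a·d)/(b·c) = (125 × 217) / (30 × 202) = 27125 / 6060 = 4.47607

4.48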